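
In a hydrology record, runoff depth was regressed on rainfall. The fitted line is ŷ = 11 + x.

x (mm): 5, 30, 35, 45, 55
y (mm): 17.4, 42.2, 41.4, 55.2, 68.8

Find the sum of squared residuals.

x=5: ŷ = 11 + 5 = 16; e = 17.4 − 16 = 1.4
x=30: ŷ = 11 + 30 = 41; e = 42.2 − 41 = 1.2
x=35: ŷ = 11 + 35 = 46; e = 41.4 − 46 = -4.6
x=45: ŷ = 11 + 45 = 56; e = 55.2 − 56 = -0.8
x=55: ŷ = 11 + 55 = 66; e = 68.8 − 66 = 2.8
SSE = 1.96 + 1.44 + 21.16 + 0.64 + 7.84 = 33.04

SSE = 33.04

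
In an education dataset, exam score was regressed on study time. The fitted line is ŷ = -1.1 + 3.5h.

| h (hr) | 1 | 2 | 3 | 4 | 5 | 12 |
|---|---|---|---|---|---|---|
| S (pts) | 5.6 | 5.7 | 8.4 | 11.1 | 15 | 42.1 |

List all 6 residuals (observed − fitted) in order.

3.2, -0.2, -1, -1.8, -1.4, 1.2

h=1: ŷ = -1.1 + 3.5·1 = 2.4; r = 5.6 − 2.4 = 3.2
h=2: ŷ = -1.1 + 3.5·2 = 5.9; r = 5.7 − 5.9 = -0.2
h=3: ŷ = -1.1 + 3.5·3 = 9.4; r = 8.4 − 9.4 = -1
h=4: ŷ = -1.1 + 3.5·4 = 12.9; r = 11.1 − 12.9 = -1.8
h=5: ŷ = -1.1 + 3.5·5 = 16.4; r = 15 − 16.4 = -1.4
h=12: ŷ = -1.1 + 3.5·12 = 40.9; r = 42.1 − 40.9 = 1.2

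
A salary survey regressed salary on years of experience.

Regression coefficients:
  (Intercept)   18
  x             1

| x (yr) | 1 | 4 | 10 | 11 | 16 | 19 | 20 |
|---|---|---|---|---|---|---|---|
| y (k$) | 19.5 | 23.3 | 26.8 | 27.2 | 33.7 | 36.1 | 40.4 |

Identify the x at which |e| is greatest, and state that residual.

x = 20, e = 2.4

x=1: ŷ = 18 + 1 = 19; e = 19.5 − 19 = 0.5
x=4: ŷ = 18 + 4 = 22; e = 23.3 − 22 = 1.3
x=10: ŷ = 18 + 10 = 28; e = 26.8 − 28 = -1.2
x=11: ŷ = 18 + 11 = 29; e = 27.2 − 29 = -1.8
x=16: ŷ = 18 + 16 = 34; e = 33.7 − 34 = -0.3
x=19: ŷ = 18 + 19 = 37; e = 36.1 − 37 = -0.9
x=20: ŷ = 18 + 20 = 38; e = 40.4 − 38 = 2.4
Largest |e| is 2.4 at x = 20, residual 2.4.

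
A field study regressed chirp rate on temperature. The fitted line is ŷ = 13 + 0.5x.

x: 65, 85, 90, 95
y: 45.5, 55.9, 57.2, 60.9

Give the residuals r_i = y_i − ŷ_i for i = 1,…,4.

0, 0.4, -0.8, 0.4

x=65: ŷ = 13 + 0.5·65 = 45.5; r = 45.5 − 45.5 = 0
x=85: ŷ = 13 + 0.5·85 = 55.5; r = 55.9 − 55.5 = 0.4
x=90: ŷ = 13 + 0.5·90 = 58; r = 57.2 − 58 = -0.8
x=95: ŷ = 13 + 0.5·95 = 60.5; r = 60.9 − 60.5 = 0.4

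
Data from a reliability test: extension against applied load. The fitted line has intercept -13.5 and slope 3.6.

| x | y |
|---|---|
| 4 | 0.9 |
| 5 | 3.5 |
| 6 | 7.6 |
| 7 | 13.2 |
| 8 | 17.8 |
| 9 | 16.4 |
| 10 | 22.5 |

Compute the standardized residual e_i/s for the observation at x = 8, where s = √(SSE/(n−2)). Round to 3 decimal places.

1.398

x=4: ŷ = -13.5 + 3.6·4 = 0.9; e = 0.9 − 0.9 = 0
x=5: ŷ = -13.5 + 3.6·5 = 4.5; e = 3.5 − 4.5 = -1
x=6: ŷ = -13.5 + 3.6·6 = 8.1; e = 7.6 − 8.1 = -0.5
x=7: ŷ = -13.5 + 3.6·7 = 11.7; e = 13.2 − 11.7 = 1.5
x=8: ŷ = -13.5 + 3.6·8 = 15.3; e = 17.8 − 15.3 = 2.5
x=9: ŷ = -13.5 + 3.6·9 = 18.9; e = 16.4 − 18.9 = -2.5
x=10: ŷ = -13.5 + 3.6·10 = 22.5; e = 22.5 − 22.5 = 0
SSE = 0 + 1 + 0.25 + 2.25 + 6.25 + 6.25 + 0 = 16
s = √(16/5) = 1.78885
e/s = 2.5 / 1.78885 = 1.398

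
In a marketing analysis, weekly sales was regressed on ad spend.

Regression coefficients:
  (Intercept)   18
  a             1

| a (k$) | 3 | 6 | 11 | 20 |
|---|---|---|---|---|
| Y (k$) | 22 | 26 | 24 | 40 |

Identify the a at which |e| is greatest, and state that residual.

a = 11, e = -5

a=3: Ŷ = 18 + 3 = 21; e = 22 − 21 = 1
a=6: Ŷ = 18 + 6 = 24; e = 26 − 24 = 2
a=11: Ŷ = 18 + 11 = 29; e = 24 − 29 = -5
a=20: Ŷ = 18 + 20 = 38; e = 40 − 38 = 2
Largest |e| is 5 at a = 11, residual -5.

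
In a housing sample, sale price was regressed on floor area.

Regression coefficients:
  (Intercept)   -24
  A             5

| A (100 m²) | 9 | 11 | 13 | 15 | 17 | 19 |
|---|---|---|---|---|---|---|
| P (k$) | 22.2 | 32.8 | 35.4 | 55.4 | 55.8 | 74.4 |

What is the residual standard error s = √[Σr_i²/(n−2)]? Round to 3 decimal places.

s = 4.848

A=9: P̂ = -24 + 5·9 = 21; r = 22.2 − 21 = 1.2
A=11: P̂ = -24 + 5·11 = 31; r = 32.8 − 31 = 1.8
A=13: P̂ = -24 + 5·13 = 41; r = 35.4 − 41 = -5.6
A=15: P̂ = -24 + 5·15 = 51; r = 55.4 − 51 = 4.4
A=17: P̂ = -24 + 5·17 = 61; r = 55.8 − 61 = -5.2
A=19: P̂ = -24 + 5·19 = 71; r = 74.4 − 71 = 3.4
SSE = 1.44 + 3.24 + 31.36 + 19.36 + 27.04 + 11.56 = 94
s = √(94/4) = √23.5 ≈ 4.848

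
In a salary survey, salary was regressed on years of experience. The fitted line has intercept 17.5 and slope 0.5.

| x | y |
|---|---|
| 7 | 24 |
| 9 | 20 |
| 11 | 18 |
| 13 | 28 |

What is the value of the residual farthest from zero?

x=7: ŷ = 17.5 + 0.5·7 = 21; r = 24 − 21 = 3
x=9: ŷ = 17.5 + 0.5·9 = 22; r = 20 − 22 = -2
x=11: ŷ = 17.5 + 0.5·11 = 23; r = 18 − 23 = -5
x=13: ŷ = 17.5 + 0.5·13 = 24; r = 28 − 24 = 4
Largest |r| is 5 at x = 11, residual -5.

r = -5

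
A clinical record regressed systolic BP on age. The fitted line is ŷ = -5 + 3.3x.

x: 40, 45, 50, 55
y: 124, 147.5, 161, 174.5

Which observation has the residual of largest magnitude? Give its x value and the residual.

x = 45, e = 4

x=40: ŷ = -5 + 3.3·40 = 127; e = 124 − 127 = -3
x=45: ŷ = -5 + 3.3·45 = 143.5; e = 147.5 − 143.5 = 4
x=50: ŷ = -5 + 3.3·50 = 160; e = 161 − 160 = 1
x=55: ŷ = -5 + 3.3·55 = 176.5; e = 174.5 − 176.5 = -2
Largest |e| is 4 at x = 45, residual 4.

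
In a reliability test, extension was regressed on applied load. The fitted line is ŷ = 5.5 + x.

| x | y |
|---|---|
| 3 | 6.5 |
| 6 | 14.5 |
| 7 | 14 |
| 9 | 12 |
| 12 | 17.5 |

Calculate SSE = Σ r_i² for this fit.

SSE = 21.5

x=3: ŷ = 5.5 + 3 = 8.5; r = 6.5 − 8.5 = -2
x=6: ŷ = 5.5 + 6 = 11.5; r = 14.5 − 11.5 = 3
x=7: ŷ = 5.5 + 7 = 12.5; r = 14 − 12.5 = 1.5
x=9: ŷ = 5.5 + 9 = 14.5; r = 12 − 14.5 = -2.5
x=12: ŷ = 5.5 + 12 = 17.5; r = 17.5 − 17.5 = 0
SSE = 4 + 9 + 2.25 + 6.25 + 0 = 21.5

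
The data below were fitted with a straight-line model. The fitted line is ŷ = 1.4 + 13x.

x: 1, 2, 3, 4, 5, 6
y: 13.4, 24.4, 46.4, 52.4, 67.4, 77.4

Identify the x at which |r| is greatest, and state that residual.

x=1: ŷ = 1.4 + 13·1 = 14.4; r = 13.4 − 14.4 = -1
x=2: ŷ = 1.4 + 13·2 = 27.4; r = 24.4 − 27.4 = -3
x=3: ŷ = 1.4 + 13·3 = 40.4; r = 46.4 − 40.4 = 6
x=4: ŷ = 1.4 + 13·4 = 53.4; r = 52.4 − 53.4 = -1
x=5: ŷ = 1.4 + 13·5 = 66.4; r = 67.4 − 66.4 = 1
x=6: ŷ = 1.4 + 13·6 = 79.4; r = 77.4 − 79.4 = -2
Largest |r| is 6 at x = 3, residual 6.

x = 3, r = 6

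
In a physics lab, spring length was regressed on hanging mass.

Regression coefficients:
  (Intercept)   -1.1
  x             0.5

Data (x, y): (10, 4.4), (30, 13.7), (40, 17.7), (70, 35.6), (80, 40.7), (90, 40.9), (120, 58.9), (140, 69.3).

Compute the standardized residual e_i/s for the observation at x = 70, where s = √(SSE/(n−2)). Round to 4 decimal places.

x=10: ŷ = -1.1 + 0.5·10 = 3.9; e = 4.4 − 3.9 = 0.5
x=30: ŷ = -1.1 + 0.5·30 = 13.9; e = 13.7 − 13.9 = -0.2
x=40: ŷ = -1.1 + 0.5·40 = 18.9; e = 17.7 − 18.9 = -1.2
x=70: ŷ = -1.1 + 0.5·70 = 33.9; e = 35.6 − 33.9 = 1.7
x=80: ŷ = -1.1 + 0.5·80 = 38.9; e = 40.7 − 38.9 = 1.8
x=90: ŷ = -1.1 + 0.5·90 = 43.9; e = 40.9 − 43.9 = -3
x=120: ŷ = -1.1 + 0.5·120 = 58.9; e = 58.9 − 58.9 = 0
x=140: ŷ = -1.1 + 0.5·140 = 68.9; e = 69.3 − 68.9 = 0.4
SSE = 0.25 + 0.04 + 1.44 + 2.89 + 3.24 + 9 + 0 + 0.16 = 17.02
s = √(17.02/6) = 1.68424
e/s = 1.7 / 1.68424 = 1.0094

1.0094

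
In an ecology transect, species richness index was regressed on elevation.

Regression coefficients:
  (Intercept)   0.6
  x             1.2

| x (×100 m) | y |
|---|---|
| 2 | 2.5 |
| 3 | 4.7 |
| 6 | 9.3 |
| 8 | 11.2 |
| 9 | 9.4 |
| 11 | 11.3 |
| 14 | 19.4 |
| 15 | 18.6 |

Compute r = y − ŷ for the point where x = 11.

ŷ = 0.6 + 1.2·11 = 13.8
r = 11.3 − 13.8 = -2.5

r = -2.5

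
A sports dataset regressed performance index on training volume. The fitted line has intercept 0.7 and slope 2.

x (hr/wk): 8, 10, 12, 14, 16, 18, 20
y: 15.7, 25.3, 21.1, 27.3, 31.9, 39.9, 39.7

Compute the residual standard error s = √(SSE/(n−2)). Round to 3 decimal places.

x=8: ŷ = 0.7 + 2·8 = 16.7; e = 15.7 − 16.7 = -1
x=10: ŷ = 0.7 + 2·10 = 20.7; e = 25.3 − 20.7 = 4.6
x=12: ŷ = 0.7 + 2·12 = 24.7; e = 21.1 − 24.7 = -3.6
x=14: ŷ = 0.7 + 2·14 = 28.7; e = 27.3 − 28.7 = -1.4
x=16: ŷ = 0.7 + 2·16 = 32.7; e = 31.9 − 32.7 = -0.8
x=18: ŷ = 0.7 + 2·18 = 36.7; e = 39.9 − 36.7 = 3.2
x=20: ŷ = 0.7 + 2·20 = 40.7; e = 39.7 − 40.7 = -1
SSE = 1 + 21.16 + 12.96 + 1.96 + 0.64 + 10.24 + 1 = 48.96
s = √(48.96/5) = √9.792 ≈ 3.129

s = 3.129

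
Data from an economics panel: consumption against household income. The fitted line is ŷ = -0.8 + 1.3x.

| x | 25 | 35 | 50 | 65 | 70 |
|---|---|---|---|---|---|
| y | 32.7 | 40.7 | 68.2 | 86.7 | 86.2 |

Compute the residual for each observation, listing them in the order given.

1, -4, 4, 3, -4

x=25: ŷ = -0.8 + 1.3·25 = 31.7; r = 32.7 − 31.7 = 1
x=35: ŷ = -0.8 + 1.3·35 = 44.7; r = 40.7 − 44.7 = -4
x=50: ŷ = -0.8 + 1.3·50 = 64.2; r = 68.2 − 64.2 = 4
x=65: ŷ = -0.8 + 1.3·65 = 83.7; r = 86.7 − 83.7 = 3
x=70: ŷ = -0.8 + 1.3·70 = 90.2; r = 86.2 − 90.2 = -4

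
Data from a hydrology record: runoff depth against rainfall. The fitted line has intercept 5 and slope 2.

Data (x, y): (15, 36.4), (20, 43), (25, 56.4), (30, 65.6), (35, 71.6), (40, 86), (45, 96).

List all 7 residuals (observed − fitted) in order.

x=15: ŷ = 5 + 2·15 = 35; e = 36.4 − 35 = 1.4
x=20: ŷ = 5 + 2·20 = 45; e = 43 − 45 = -2
x=25: ŷ = 5 + 2·25 = 55; e = 56.4 − 55 = 1.4
x=30: ŷ = 5 + 2·30 = 65; e = 65.6 − 65 = 0.6
x=35: ŷ = 5 + 2·35 = 75; e = 71.6 − 75 = -3.4
x=40: ŷ = 5 + 2·40 = 85; e = 86 − 85 = 1
x=45: ŷ = 5 + 2·45 = 95; e = 96 − 95 = 1

1.4, -2, 1.4, 0.6, -3.4, 1, 1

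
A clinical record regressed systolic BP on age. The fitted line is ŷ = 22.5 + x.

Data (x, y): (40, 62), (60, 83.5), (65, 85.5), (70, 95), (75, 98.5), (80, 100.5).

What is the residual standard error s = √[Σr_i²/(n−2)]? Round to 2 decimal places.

s = 2.03

x=40: ŷ = 22.5 + 40 = 62.5; r = 62 − 62.5 = -0.5
x=60: ŷ = 22.5 + 60 = 82.5; r = 83.5 − 82.5 = 1
x=65: ŷ = 22.5 + 65 = 87.5; r = 85.5 − 87.5 = -2
x=70: ŷ = 22.5 + 70 = 92.5; r = 95 − 92.5 = 2.5
x=75: ŷ = 22.5 + 75 = 97.5; r = 98.5 − 97.5 = 1
x=80: ŷ = 22.5 + 80 = 102.5; r = 100.5 − 102.5 = -2
SSE = 0.25 + 1 + 4 + 6.25 + 1 + 4 = 16.5
s = √(16.5/4) = √4.125 ≈ 2.03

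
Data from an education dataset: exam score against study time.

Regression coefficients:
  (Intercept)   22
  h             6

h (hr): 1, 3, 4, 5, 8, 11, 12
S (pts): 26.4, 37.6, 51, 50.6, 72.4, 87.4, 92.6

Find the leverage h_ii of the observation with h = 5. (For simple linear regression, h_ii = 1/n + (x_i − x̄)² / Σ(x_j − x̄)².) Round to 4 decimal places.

h = 0.1588

h̄ = (1 + 3 + 4 + 5 + 8 + 11 + 12)/7 = 6.28571
Σ(h − h̄)² = 27.9388 + 10.7959 + 5.22449 + 1.65306 + 2.93878 + 22.2245 + 32.6531 = 103.429
h = 1/7 + (-1.28571)²/103.429 = 0.142857 + 0.0159826 = 0.1588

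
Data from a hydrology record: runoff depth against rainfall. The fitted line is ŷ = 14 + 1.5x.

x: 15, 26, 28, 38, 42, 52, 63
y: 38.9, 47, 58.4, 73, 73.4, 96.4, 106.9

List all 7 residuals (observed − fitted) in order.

x=15: ŷ = 14 + 1.5·15 = 36.5; e = 38.9 − 36.5 = 2.4
x=26: ŷ = 14 + 1.5·26 = 53; e = 47 − 53 = -6
x=28: ŷ = 14 + 1.5·28 = 56; e = 58.4 − 56 = 2.4
x=38: ŷ = 14 + 1.5·38 = 71; e = 73 − 71 = 2
x=42: ŷ = 14 + 1.5·42 = 77; e = 73.4 − 77 = -3.6
x=52: ŷ = 14 + 1.5·52 = 92; e = 96.4 − 92 = 4.4
x=63: ŷ = 14 + 1.5·63 = 108.5; e = 106.9 − 108.5 = -1.6

2.4, -6, 2.4, 2, -3.6, 4.4, -1.6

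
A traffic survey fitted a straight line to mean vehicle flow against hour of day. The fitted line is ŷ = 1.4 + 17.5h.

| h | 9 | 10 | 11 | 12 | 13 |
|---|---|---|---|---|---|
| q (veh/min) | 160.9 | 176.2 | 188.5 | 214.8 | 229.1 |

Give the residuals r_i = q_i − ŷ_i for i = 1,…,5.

h=9: ŷ = 1.4 + 17.5·9 = 158.9; r = 160.9 − 158.9 = 2
h=10: ŷ = 1.4 + 17.5·10 = 176.4; r = 176.2 − 176.4 = -0.2
h=11: ŷ = 1.4 + 17.5·11 = 193.9; r = 188.5 − 193.9 = -5.4
h=12: ŷ = 1.4 + 17.5·12 = 211.4; r = 214.8 − 211.4 = 3.4
h=13: ŷ = 1.4 + 17.5·13 = 228.9; r = 229.1 − 228.9 = 0.2

2, -0.2, -5.4, 3.4, 0.2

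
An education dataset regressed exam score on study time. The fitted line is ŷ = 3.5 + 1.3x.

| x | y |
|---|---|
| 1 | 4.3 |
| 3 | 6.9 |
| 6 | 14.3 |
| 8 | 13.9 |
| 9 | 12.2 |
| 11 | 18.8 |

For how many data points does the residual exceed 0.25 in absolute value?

x=1: ŷ = 3.5 + 1.3·1 = 4.8; r = 4.3 − 4.8 = -0.5
x=3: ŷ = 3.5 + 1.3·3 = 7.4; r = 6.9 − 7.4 = -0.5
x=6: ŷ = 3.5 + 1.3·6 = 11.3; r = 14.3 − 11.3 = 3
x=8: ŷ = 3.5 + 1.3·8 = 13.9; r = 13.9 − 13.9 = 0
x=9: ŷ = 3.5 + 1.3·9 = 15.2; r = 12.2 − 15.2 = -3
x=11: ŷ = 3.5 + 1.3·11 = 17.8; r = 18.8 − 17.8 = 1
|r| > 0.25: x=1 (|r|=0.5), x=3 (|r|=0.5), x=6 (|r|=3), x=9 (|r|=3), x=11 (|r|=1) → 5

5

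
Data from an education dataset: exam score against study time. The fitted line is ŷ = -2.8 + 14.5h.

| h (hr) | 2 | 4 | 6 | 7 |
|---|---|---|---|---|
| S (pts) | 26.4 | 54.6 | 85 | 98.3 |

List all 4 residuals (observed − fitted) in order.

0.2, -0.6, 0.8, -0.4

h=2: ŷ = -2.8 + 14.5·2 = 26.2; e = 26.4 − 26.2 = 0.2
h=4: ŷ = -2.8 + 14.5·4 = 55.2; e = 54.6 − 55.2 = -0.6
h=6: ŷ = -2.8 + 14.5·6 = 84.2; e = 85 − 84.2 = 0.8
h=7: ŷ = -2.8 + 14.5·7 = 98.7; e = 98.3 − 98.7 = -0.4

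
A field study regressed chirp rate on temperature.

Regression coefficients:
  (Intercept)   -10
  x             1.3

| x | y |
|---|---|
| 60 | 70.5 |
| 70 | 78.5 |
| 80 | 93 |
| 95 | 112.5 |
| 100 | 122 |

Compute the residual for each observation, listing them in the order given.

x=60: ŷ = -10 + 1.3·60 = 68; e = 70.5 − 68 = 2.5
x=70: ŷ = -10 + 1.3·70 = 81; e = 78.5 − 81 = -2.5
x=80: ŷ = -10 + 1.3·80 = 94; e = 93 − 94 = -1
x=95: ŷ = -10 + 1.3·95 = 113.5; e = 112.5 − 113.5 = -1
x=100: ŷ = -10 + 1.3·100 = 120; e = 122 − 120 = 2

2.5, -2.5, -1, -1, 2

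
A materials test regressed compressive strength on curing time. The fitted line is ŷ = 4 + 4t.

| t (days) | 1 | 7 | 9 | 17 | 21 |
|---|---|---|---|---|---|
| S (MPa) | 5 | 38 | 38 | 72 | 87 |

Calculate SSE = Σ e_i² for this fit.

SSE = 50

t=1: ŷ = 4 + 4·1 = 8; e = 5 − 8 = -3
t=7: ŷ = 4 + 4·7 = 32; e = 38 − 32 = 6
t=9: ŷ = 4 + 4·9 = 40; e = 38 − 40 = -2
t=17: ŷ = 4 + 4·17 = 72; e = 72 − 72 = 0
t=21: ŷ = 4 + 4·21 = 88; e = 87 − 88 = -1
SSE = 9 + 36 + 4 + 0 + 1 = 50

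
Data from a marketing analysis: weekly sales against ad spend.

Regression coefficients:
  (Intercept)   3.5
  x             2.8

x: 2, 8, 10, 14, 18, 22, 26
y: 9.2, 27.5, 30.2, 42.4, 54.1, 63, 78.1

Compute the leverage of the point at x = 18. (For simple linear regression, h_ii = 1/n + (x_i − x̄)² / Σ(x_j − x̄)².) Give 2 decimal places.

x̄ = (2 + 8 + 10 + 14 + 18 + 22 + 26)/7 = 14.2857
Σ(x − x̄)² = 150.939 + 39.5102 + 18.3673 + 0.0816327 + 13.7959 + 59.5102 + 137.224 = 419.429
h = 1/7 + (3.71429)²/419.429 = 0.142857 + 0.0328922 = 0.18

h = 0.18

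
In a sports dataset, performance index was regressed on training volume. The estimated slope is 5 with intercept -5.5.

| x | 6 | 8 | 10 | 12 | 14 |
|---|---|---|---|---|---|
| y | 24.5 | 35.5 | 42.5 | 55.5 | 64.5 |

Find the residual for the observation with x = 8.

ŷ = -5.5 + 5·8 = 34.5
e = 35.5 − 34.5 = 1

e = 1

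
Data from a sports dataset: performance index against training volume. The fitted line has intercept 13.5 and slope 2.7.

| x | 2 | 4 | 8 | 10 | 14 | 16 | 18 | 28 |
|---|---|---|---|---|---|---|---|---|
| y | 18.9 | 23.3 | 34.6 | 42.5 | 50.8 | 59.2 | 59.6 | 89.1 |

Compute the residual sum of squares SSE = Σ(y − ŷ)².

SSE = 18

x=2: ŷ = 13.5 + 2.7·2 = 18.9; e = 18.9 − 18.9 = 0
x=4: ŷ = 13.5 + 2.7·4 = 24.3; e = 23.3 − 24.3 = -1
x=8: ŷ = 13.5 + 2.7·8 = 35.1; e = 34.6 − 35.1 = -0.5
x=10: ŷ = 13.5 + 2.7·10 = 40.5; e = 42.5 − 40.5 = 2
x=14: ŷ = 13.5 + 2.7·14 = 51.3; e = 50.8 − 51.3 = -0.5
x=16: ŷ = 13.5 + 2.7·16 = 56.7; e = 59.2 − 56.7 = 2.5
x=18: ŷ = 13.5 + 2.7·18 = 62.1; e = 59.6 − 62.1 = -2.5
x=28: ŷ = 13.5 + 2.7·28 = 89.1; e = 89.1 − 89.1 = 0
SSE = 0 + 1 + 0.25 + 4 + 0.25 + 6.25 + 6.25 + 0 = 18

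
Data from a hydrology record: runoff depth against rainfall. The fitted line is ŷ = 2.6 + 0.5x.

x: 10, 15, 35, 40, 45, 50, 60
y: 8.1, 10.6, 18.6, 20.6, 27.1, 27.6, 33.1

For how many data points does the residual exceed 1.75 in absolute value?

x=10: ŷ = 2.6 + 0.5·10 = 7.6; e = 8.1 − 7.6 = 0.5
x=15: ŷ = 2.6 + 0.5·15 = 10.1; e = 10.6 − 10.1 = 0.5
x=35: ŷ = 2.6 + 0.5·35 = 20.1; e = 18.6 − 20.1 = -1.5
x=40: ŷ = 2.6 + 0.5·40 = 22.6; e = 20.6 − 22.6 = -2
x=45: ŷ = 2.6 + 0.5·45 = 25.1; e = 27.1 − 25.1 = 2
x=50: ŷ = 2.6 + 0.5·50 = 27.6; e = 27.6 − 27.6 = 0
x=60: ŷ = 2.6 + 0.5·60 = 32.6; e = 33.1 − 32.6 = 0.5
|e| > 1.75: x=40 (|e|=2), x=45 (|e|=2) → 2

2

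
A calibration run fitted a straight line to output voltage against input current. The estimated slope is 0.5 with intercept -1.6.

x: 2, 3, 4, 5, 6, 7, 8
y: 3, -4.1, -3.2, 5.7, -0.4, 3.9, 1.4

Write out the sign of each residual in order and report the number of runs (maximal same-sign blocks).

6 runs

x=2: ŷ = -1.6 + 0.5·2 = -0.6; e = 3 − (-0.6) = 3.6
x=3: ŷ = -1.6 + 0.5·3 = -0.1; e = -4.1 − (-0.1) = -4
x=4: ŷ = -1.6 + 0.5·4 = 0.4; e = -3.2 − 0.4 = -3.6
x=5: ŷ = -1.6 + 0.5·5 = 0.9; e = 5.7 − 0.9 = 4.8
x=6: ŷ = -1.6 + 0.5·6 = 1.4; e = -0.4 − 1.4 = -1.8
x=7: ŷ = -1.6 + 0.5·7 = 1.9; e = 3.9 − 1.9 = 2
x=8: ŷ = -1.6 + 0.5·8 = 2.4; e = 1.4 − 2.4 = -1
Signs: + − − + − + −
Runs: +×1, −×2, +×1, −×1, +×1, −×1 → 6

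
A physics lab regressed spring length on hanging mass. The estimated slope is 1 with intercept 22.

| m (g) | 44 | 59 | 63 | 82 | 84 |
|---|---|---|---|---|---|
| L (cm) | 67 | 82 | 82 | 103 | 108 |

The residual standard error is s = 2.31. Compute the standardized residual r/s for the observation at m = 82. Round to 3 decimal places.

-0.433

ŷ = 22 + 82 = 104
r = 103 − 104 = -1
r/s = -1 / 2.31 = -0.433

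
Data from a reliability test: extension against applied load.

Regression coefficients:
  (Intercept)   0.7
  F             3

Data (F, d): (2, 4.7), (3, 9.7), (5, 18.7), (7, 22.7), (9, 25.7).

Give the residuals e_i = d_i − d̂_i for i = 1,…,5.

-2, 0, 3, 1, -2

F=2: d̂ = 0.7 + 3·2 = 6.7; e = 4.7 − 6.7 = -2
F=3: d̂ = 0.7 + 3·3 = 9.7; e = 9.7 − 9.7 = 0
F=5: d̂ = 0.7 + 3·5 = 15.7; e = 18.7 − 15.7 = 3
F=7: d̂ = 0.7 + 3·7 = 21.7; e = 22.7 − 21.7 = 1
F=9: d̂ = 0.7 + 3·9 = 27.7; e = 25.7 − 27.7 = -2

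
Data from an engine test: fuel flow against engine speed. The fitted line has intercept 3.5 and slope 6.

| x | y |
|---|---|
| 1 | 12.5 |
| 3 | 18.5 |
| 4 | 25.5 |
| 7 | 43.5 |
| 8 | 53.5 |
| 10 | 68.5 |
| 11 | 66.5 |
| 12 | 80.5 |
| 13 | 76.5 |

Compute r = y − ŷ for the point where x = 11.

ŷ = 3.5 + 6·11 = 69.5
r = 66.5 − 69.5 = -3

r = -3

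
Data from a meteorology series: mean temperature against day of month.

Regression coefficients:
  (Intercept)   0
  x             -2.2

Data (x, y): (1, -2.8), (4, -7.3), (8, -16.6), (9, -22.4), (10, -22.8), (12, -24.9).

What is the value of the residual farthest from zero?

e = -2.6

x=1: ŷ = −2.2·1 = -2.2; e = -2.8 − (-2.2) = -0.6
x=4: ŷ = −2.2·4 = -8.8; e = -7.3 − (-8.8) = 1.5
x=8: ŷ = −2.2·8 = -17.6; e = -16.6 − (-17.6) = 1
x=9: ŷ = −2.2·9 = -19.8; e = -22.4 − (-19.8) = -2.6
x=10: ŷ = −2.2·10 = -22; e = -22.8 − (-22) = -0.8
x=12: ŷ = −2.2·12 = -26.4; e = -24.9 − (-26.4) = 1.5
Largest |e| is 2.6 at x = 9, residual -2.6.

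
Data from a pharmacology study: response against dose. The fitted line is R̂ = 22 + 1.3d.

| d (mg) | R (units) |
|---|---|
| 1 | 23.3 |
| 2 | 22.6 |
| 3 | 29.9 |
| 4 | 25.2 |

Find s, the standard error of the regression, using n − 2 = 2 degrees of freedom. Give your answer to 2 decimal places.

d=1: R̂ = 22 + 1.3·1 = 23.3; e = 23.3 − 23.3 = 0
d=2: R̂ = 22 + 1.3·2 = 24.6; e = 22.6 − 24.6 = -2
d=3: R̂ = 22 + 1.3·3 = 25.9; e = 29.9 − 25.9 = 4
d=4: R̂ = 22 + 1.3·4 = 27.2; e = 25.2 − 27.2 = -2
SSE = 0 + 4 + 16 + 4 = 24
s = √(24/2) = √12 ≈ 3.46

s = 3.46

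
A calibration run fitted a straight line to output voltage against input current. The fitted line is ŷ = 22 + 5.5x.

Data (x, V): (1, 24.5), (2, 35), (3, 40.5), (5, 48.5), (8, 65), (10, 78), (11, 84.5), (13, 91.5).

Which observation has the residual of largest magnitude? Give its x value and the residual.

x=1: ŷ = 22 + 5.5·1 = 27.5; r = 24.5 − 27.5 = -3
x=2: ŷ = 22 + 5.5·2 = 33; r = 35 − 33 = 2
x=3: ŷ = 22 + 5.5·3 = 38.5; r = 40.5 − 38.5 = 2
x=5: ŷ = 22 + 5.5·5 = 49.5; r = 48.5 − 49.5 = -1
x=8: ŷ = 22 + 5.5·8 = 66; r = 65 − 66 = -1
x=10: ŷ = 22 + 5.5·10 = 77; r = 78 − 77 = 1
x=11: ŷ = 22 + 5.5·11 = 82.5; r = 84.5 − 82.5 = 2
x=13: ŷ = 22 + 5.5·13 = 93.5; r = 91.5 − 93.5 = -2
Largest |r| is 3 at x = 1, residual -3.

x = 1, r = -3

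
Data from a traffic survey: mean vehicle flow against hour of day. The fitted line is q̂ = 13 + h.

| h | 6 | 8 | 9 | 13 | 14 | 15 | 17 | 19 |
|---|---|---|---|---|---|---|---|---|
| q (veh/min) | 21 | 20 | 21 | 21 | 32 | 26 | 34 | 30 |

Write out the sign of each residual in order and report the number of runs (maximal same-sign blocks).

h=6: q̂ = 13 + 6 = 19; r = 21 − 19 = 2
h=8: q̂ = 13 + 8 = 21; r = 20 − 21 = -1
h=9: q̂ = 13 + 9 = 22; r = 21 − 22 = -1
h=13: q̂ = 13 + 13 = 26; r = 21 − 26 = -5
h=14: q̂ = 13 + 14 = 27; r = 32 − 27 = 5
h=15: q̂ = 13 + 15 = 28; r = 26 − 28 = -2
h=17: q̂ = 13 + 17 = 30; r = 34 − 30 = 4
h=19: q̂ = 13 + 19 = 32; r = 30 − 32 = -2
Signs: + − − − + − + −
Runs: +×1, −×3, +×1, −×1, +×1, −×1 → 6

6 runs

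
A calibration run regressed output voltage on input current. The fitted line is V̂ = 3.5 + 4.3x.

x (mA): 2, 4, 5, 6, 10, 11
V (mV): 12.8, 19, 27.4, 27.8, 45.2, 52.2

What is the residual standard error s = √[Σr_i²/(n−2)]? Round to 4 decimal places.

s = 1.9391

x=2: V̂ = 3.5 + 4.3·2 = 12.1; r = 12.8 − 12.1 = 0.7
x=4: V̂ = 3.5 + 4.3·4 = 20.7; r = 19 − 20.7 = -1.7
x=5: V̂ = 3.5 + 4.3·5 = 25; r = 27.4 − 25 = 2.4
x=6: V̂ = 3.5 + 4.3·6 = 29.3; r = 27.8 − 29.3 = -1.5
x=10: V̂ = 3.5 + 4.3·10 = 46.5; r = 45.2 − 46.5 = -1.3
x=11: V̂ = 3.5 + 4.3·11 = 50.8; r = 52.2 − 50.8 = 1.4
SSE = 0.49 + 2.89 + 5.76 + 2.25 + 1.69 + 1.96 = 15.04
s = √(15.04/4) = √3.76 ≈ 1.9391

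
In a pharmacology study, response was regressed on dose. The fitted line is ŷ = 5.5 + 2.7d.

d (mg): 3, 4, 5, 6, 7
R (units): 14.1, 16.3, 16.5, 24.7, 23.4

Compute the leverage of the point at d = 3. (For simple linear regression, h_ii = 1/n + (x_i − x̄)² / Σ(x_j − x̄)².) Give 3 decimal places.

h = 0.600

d̄ = (3 + 4 + 5 + 6 + 7)/5 = 5
Σ(d − d̄)² = 4 + 1 + 0 + 1 + 4 = 10
h = 1/5 + (-2)²/10 = 0.2 + 0.4 = 0.600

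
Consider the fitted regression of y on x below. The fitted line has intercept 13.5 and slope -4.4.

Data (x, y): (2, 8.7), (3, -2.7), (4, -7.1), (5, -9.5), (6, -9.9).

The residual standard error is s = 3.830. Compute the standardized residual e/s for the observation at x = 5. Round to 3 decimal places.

ŷ = 13.5 − 4.4·5 = -8.5
e = -9.5 − (-8.5) = -1
e/s = -1 / 3.830 = -0.261

-0.261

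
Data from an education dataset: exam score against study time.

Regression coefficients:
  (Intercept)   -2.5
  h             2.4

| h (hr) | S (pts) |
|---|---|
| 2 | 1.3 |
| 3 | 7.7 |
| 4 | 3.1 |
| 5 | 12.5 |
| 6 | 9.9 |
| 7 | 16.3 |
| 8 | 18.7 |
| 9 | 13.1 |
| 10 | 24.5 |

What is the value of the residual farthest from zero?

h=2: ŷ = -2.5 + 2.4·2 = 2.3; r = 1.3 − 2.3 = -1
h=3: ŷ = -2.5 + 2.4·3 = 4.7; r = 7.7 − 4.7 = 3
h=4: ŷ = -2.5 + 2.4·4 = 7.1; r = 3.1 − 7.1 = -4
h=5: ŷ = -2.5 + 2.4·5 = 9.5; r = 12.5 − 9.5 = 3
h=6: ŷ = -2.5 + 2.4·6 = 11.9; r = 9.9 − 11.9 = -2
h=7: ŷ = -2.5 + 2.4·7 = 14.3; r = 16.3 − 14.3 = 2
h=8: ŷ = -2.5 + 2.4·8 = 16.7; r = 18.7 − 16.7 = 2
h=9: ŷ = -2.5 + 2.4·9 = 19.1; r = 13.1 − 19.1 = -6
h=10: ŷ = -2.5 + 2.4·10 = 21.5; r = 24.5 − 21.5 = 3
Largest |r| is 6 at h = 9, residual -6.

r = -6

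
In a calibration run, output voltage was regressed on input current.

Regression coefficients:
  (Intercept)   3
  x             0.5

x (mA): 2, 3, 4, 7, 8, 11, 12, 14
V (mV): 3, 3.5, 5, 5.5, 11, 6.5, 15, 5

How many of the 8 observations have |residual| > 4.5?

2

x=2: V̂ = 3 + 0.5·2 = 4; r = 3 − 4 = -1
x=3: V̂ = 3 + 0.5·3 = 4.5; r = 3.5 − 4.5 = -1
x=4: V̂ = 3 + 0.5·4 = 5; r = 5 − 5 = 0
x=7: V̂ = 3 + 0.5·7 = 6.5; r = 5.5 − 6.5 = -1
x=8: V̂ = 3 + 0.5·8 = 7; r = 11 − 7 = 4
x=11: V̂ = 3 + 0.5·11 = 8.5; r = 6.5 − 8.5 = -2
x=12: V̂ = 3 + 0.5·12 = 9; r = 15 − 9 = 6
x=14: V̂ = 3 + 0.5·14 = 10; r = 5 − 10 = -5
|r| > 4.5: x=12 (|r|=6), x=14 (|r|=5) → 2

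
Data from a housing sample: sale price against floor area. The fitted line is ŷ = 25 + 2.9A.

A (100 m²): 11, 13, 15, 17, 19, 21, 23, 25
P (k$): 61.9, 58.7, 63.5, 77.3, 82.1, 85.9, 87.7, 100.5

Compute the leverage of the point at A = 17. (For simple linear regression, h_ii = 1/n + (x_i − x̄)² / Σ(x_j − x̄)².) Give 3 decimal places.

h = 0.131

Ā = (11 + 13 + 15 + 17 + 19 + 21 + 23 + 25)/8 = 18
Σ(A − Ā)² = 49 + 25 + 9 + 1 + 1 + 9 + 25 + 49 = 168
h = 1/8 + (-1)²/168 = 0.125 + 0.00595238 = 0.131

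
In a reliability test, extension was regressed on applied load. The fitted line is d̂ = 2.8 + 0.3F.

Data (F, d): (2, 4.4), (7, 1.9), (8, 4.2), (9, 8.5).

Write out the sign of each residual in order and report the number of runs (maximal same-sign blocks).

F=2: d̂ = 2.8 + 0.3·2 = 3.4; r = 4.4 − 3.4 = 1
F=7: d̂ = 2.8 + 0.3·7 = 4.9; r = 1.9 − 4.9 = -3
F=8: d̂ = 2.8 + 0.3·8 = 5.2; r = 4.2 − 5.2 = -1
F=9: d̂ = 2.8 + 0.3·9 = 5.5; r = 8.5 − 5.5 = 3
Signs: + − − +
Runs: +×1, −×2, +×1 → 3

3 runs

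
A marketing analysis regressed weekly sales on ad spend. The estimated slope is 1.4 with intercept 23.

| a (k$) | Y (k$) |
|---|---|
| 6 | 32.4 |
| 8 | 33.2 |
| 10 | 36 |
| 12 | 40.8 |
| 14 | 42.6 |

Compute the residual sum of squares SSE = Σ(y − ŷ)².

a=6: Ŷ = 23 + 1.4·6 = 31.4; e = 32.4 − 31.4 = 1
a=8: Ŷ = 23 + 1.4·8 = 34.2; e = 33.2 − 34.2 = -1
a=10: Ŷ = 23 + 1.4·10 = 37; e = 36 − 37 = -1
a=12: Ŷ = 23 + 1.4·12 = 39.8; e = 40.8 − 39.8 = 1
a=14: Ŷ = 23 + 1.4·14 = 42.6; e = 42.6 − 42.6 = 0
SSE = 1 + 1 + 1 + 1 + 0 = 4

SSE = 4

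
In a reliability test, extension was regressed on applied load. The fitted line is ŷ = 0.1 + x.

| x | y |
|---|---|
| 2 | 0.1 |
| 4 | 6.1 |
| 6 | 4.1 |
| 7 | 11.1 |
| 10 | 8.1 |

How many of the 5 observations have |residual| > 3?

x=2: ŷ = 0.1 + 2 = 2.1; r = 0.1 − 2.1 = -2
x=4: ŷ = 0.1 + 4 = 4.1; r = 6.1 − 4.1 = 2
x=6: ŷ = 0.1 + 6 = 6.1; r = 4.1 − 6.1 = -2
x=7: ŷ = 0.1 + 7 = 7.1; r = 11.1 − 7.1 = 4
x=10: ŷ = 0.1 + 10 = 10.1; r = 8.1 − 10.1 = -2
|r| > 3: x=7 (|r|=4) → 1

1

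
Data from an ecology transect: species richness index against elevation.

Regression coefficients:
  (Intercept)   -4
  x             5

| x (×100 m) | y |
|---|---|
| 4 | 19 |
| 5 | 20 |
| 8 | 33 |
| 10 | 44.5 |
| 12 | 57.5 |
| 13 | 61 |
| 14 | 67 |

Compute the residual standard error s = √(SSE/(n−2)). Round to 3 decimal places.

s = 2.214

x=4: ŷ = -4 + 5·4 = 16; r = 19 − 16 = 3
x=5: ŷ = -4 + 5·5 = 21; r = 20 − 21 = -1
x=8: ŷ = -4 + 5·8 = 36; r = 33 − 36 = -3
x=10: ŷ = -4 + 5·10 = 46; r = 44.5 − 46 = -1.5
x=12: ŷ = -4 + 5·12 = 56; r = 57.5 − 56 = 1.5
x=13: ŷ = -4 + 5·13 = 61; r = 61 − 61 = 0
x=14: ŷ = -4 + 5·14 = 66; r = 67 − 66 = 1
SSE = 9 + 1 + 9 + 2.25 + 2.25 + 0 + 1 = 24.5
s = √(24.5/5) = √4.9 ≈ 2.214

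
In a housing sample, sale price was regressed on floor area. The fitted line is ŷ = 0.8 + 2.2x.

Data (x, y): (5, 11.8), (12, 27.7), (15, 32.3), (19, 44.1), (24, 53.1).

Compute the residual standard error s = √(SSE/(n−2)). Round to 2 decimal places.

x=5: ŷ = 0.8 + 2.2·5 = 11.8; r = 11.8 − 11.8 = 0
x=12: ŷ = 0.8 + 2.2·12 = 27.2; r = 27.7 − 27.2 = 0.5
x=15: ŷ = 0.8 + 2.2·15 = 33.8; r = 32.3 − 33.8 = -1.5
x=19: ŷ = 0.8 + 2.2·19 = 42.6; r = 44.1 − 42.6 = 1.5
x=24: ŷ = 0.8 + 2.2·24 = 53.6; r = 53.1 − 53.6 = -0.5
SSE = 0 + 0.25 + 2.25 + 2.25 + 0.25 = 5
s = √(5/3) = √1.66667 ≈ 1.29

s = 1.29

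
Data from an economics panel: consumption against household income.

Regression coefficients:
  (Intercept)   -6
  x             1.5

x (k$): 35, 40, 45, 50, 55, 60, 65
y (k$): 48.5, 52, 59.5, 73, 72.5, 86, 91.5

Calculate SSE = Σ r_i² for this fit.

SSE = 48

x=35: ŷ = -6 + 1.5·35 = 46.5; r = 48.5 − 46.5 = 2
x=40: ŷ = -6 + 1.5·40 = 54; r = 52 − 54 = -2
x=45: ŷ = -6 + 1.5·45 = 61.5; r = 59.5 − 61.5 = -2
x=50: ŷ = -6 + 1.5·50 = 69; r = 73 − 69 = 4
x=55: ŷ = -6 + 1.5·55 = 76.5; r = 72.5 − 76.5 = -4
x=60: ŷ = -6 + 1.5·60 = 84; r = 86 − 84 = 2
x=65: ŷ = -6 + 1.5·65 = 91.5; r = 91.5 − 91.5 = 0
SSE = 4 + 4 + 4 + 16 + 16 + 4 + 0 = 48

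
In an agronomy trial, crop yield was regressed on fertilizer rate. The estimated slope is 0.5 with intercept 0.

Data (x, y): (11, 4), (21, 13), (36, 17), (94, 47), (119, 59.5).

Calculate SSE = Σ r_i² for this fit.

SSE = 9.5

x=11: ŷ = 0.5·11 = 5.5; r = 4 − 5.5 = -1.5
x=21: ŷ = 0.5·21 = 10.5; r = 13 − 10.5 = 2.5
x=36: ŷ = 0.5·36 = 18; r = 17 − 18 = -1
x=94: ŷ = 0.5·94 = 47; r = 47 − 47 = 0
x=119: ŷ = 0.5·119 = 59.5; r = 59.5 − 59.5 = 0
SSE = 2.25 + 6.25 + 1 + 0 + 0 = 9.5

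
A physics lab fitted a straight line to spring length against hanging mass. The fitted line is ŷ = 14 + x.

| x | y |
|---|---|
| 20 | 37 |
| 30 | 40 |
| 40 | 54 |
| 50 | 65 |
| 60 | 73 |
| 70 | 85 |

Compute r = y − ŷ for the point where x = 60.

ŷ = 14 + 60 = 74
r = 73 − 74 = -1

r = -1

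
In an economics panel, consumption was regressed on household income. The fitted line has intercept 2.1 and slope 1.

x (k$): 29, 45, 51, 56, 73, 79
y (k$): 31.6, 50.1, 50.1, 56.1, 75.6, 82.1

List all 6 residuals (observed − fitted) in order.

0.5, 3, -3, -2, 0.5, 1

x=29: ŷ = 2.1 + 29 = 31.1; r = 31.6 − 31.1 = 0.5
x=45: ŷ = 2.1 + 45 = 47.1; r = 50.1 − 47.1 = 3
x=51: ŷ = 2.1 + 51 = 53.1; r = 50.1 − 53.1 = -3
x=56: ŷ = 2.1 + 56 = 58.1; r = 56.1 − 58.1 = -2
x=73: ŷ = 2.1 + 73 = 75.1; r = 75.6 − 75.1 = 0.5
x=79: ŷ = 2.1 + 79 = 81.1; r = 82.1 − 81.1 = 1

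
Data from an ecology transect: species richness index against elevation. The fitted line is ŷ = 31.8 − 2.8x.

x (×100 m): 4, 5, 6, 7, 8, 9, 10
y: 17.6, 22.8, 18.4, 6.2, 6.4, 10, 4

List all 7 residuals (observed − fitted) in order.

x=4: ŷ = 31.8 − 2.8·4 = 20.6; e = 17.6 − 20.6 = -3
x=5: ŷ = 31.8 − 2.8·5 = 17.8; e = 22.8 − 17.8 = 5
x=6: ŷ = 31.8 − 2.8·6 = 15; e = 18.4 − 15 = 3.4
x=7: ŷ = 31.8 − 2.8·7 = 12.2; e = 6.2 − 12.2 = -6
x=8: ŷ = 31.8 − 2.8·8 = 9.4; e = 6.4 − 9.4 = -3
x=9: ŷ = 31.8 − 2.8·9 = 6.6; e = 10 − 6.6 = 3.4
x=10: ŷ = 31.8 − 2.8·10 = 3.8; e = 4 − 3.8 = 0.2

-3, 5, 3.4, -6, -3, 3.4, 0.2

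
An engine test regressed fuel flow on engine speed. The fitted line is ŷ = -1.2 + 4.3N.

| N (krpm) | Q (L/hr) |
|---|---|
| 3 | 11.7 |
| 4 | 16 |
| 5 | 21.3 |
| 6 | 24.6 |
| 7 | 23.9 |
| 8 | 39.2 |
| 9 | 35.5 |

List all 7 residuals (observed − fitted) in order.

0, 0, 1, 0, -5, 6, -2

N=3: ŷ = -1.2 + 4.3·3 = 11.7; r = 11.7 − 11.7 = 0
N=4: ŷ = -1.2 + 4.3·4 = 16; r = 16 − 16 = 0
N=5: ŷ = -1.2 + 4.3·5 = 20.3; r = 21.3 − 20.3 = 1
N=6: ŷ = -1.2 + 4.3·6 = 24.6; r = 24.6 − 24.6 = 0
N=7: ŷ = -1.2 + 4.3·7 = 28.9; r = 23.9 − 28.9 = -5
N=8: ŷ = -1.2 + 4.3·8 = 33.2; r = 39.2 − 33.2 = 6
N=9: ŷ = -1.2 + 4.3·9 = 37.5; r = 35.5 − 37.5 = -2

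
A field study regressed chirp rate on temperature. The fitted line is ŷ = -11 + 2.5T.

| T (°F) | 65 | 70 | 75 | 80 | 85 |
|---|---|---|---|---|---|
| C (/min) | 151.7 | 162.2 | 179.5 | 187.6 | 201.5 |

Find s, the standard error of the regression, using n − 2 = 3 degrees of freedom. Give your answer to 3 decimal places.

s = 2.179

T=65: ŷ = -11 + 2.5·65 = 151.5; e = 151.7 − 151.5 = 0.2
T=70: ŷ = -11 + 2.5·70 = 164; e = 162.2 − 164 = -1.8
T=75: ŷ = -11 + 2.5·75 = 176.5; e = 179.5 − 176.5 = 3
T=80: ŷ = -11 + 2.5·80 = 189; e = 187.6 − 189 = -1.4
T=85: ŷ = -11 + 2.5·85 = 201.5; e = 201.5 − 201.5 = 0
SSE = 0.04 + 3.24 + 9 + 1.96 + 0 = 14.24
s = √(14.24/3) = √4.74667 ≈ 2.179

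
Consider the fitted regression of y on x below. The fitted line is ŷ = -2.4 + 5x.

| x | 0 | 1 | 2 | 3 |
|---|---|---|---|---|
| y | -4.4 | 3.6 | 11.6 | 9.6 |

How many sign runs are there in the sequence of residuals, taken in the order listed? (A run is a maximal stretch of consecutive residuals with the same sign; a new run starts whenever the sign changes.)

3 runs

x=0: ŷ = -2.4 + 5·0 = -2.4; e = -4.4 − (-2.4) = -2
x=1: ŷ = -2.4 + 5·1 = 2.6; e = 3.6 − 2.6 = 1
x=2: ŷ = -2.4 + 5·2 = 7.6; e = 11.6 − 7.6 = 4
x=3: ŷ = -2.4 + 5·3 = 12.6; e = 9.6 − 12.6 = -3
Signs: − + + −
Runs: −×1, +×2, −×1 → 3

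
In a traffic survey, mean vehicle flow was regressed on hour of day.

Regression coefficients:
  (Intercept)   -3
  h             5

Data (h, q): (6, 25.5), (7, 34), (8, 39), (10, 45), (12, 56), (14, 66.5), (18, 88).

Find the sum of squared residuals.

SSE = 16.5

h=6: q̂ = -3 + 5·6 = 27; e = 25.5 − 27 = -1.5
h=7: q̂ = -3 + 5·7 = 32; e = 34 − 32 = 2
h=8: q̂ = -3 + 5·8 = 37; e = 39 − 37 = 2
h=10: q̂ = -3 + 5·10 = 47; e = 45 − 47 = -2
h=12: q̂ = -3 + 5·12 = 57; e = 56 − 57 = -1
h=14: q̂ = -3 + 5·14 = 67; e = 66.5 − 67 = -0.5
h=18: q̂ = -3 + 5·18 = 87; e = 88 − 87 = 1
SSE = 2.25 + 4 + 4 + 4 + 1 + 0.25 + 1 = 16.5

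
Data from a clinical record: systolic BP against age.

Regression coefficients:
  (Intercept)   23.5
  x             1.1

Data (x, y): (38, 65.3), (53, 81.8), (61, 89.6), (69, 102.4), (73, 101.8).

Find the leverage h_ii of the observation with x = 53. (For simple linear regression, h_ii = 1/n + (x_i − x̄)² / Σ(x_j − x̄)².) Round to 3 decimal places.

x̄ = (38 + 53 + 61 + 69 + 73)/5 = 58.8
Σ(x − x̄)² = 432.64 + 33.64 + 4.84 + 104.04 + 201.64 = 776.8
h = 1/5 + (-5.8)²/776.8 = 0.2 + 0.0433059 = 0.243

h = 0.243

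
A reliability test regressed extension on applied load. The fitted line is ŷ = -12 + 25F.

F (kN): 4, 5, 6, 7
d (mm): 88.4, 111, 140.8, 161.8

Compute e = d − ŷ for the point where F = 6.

e = 2.8

ŷ = -12 + 25·6 = 138
e = 140.8 − 138 = 2.8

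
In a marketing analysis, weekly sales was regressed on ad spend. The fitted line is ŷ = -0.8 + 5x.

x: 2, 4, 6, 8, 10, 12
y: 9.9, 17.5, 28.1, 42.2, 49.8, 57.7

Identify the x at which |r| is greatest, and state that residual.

x = 8, r = 3

x=2: ŷ = -0.8 + 5·2 = 9.2; r = 9.9 − 9.2 = 0.7
x=4: ŷ = -0.8 + 5·4 = 19.2; r = 17.5 − 19.2 = -1.7
x=6: ŷ = -0.8 + 5·6 = 29.2; r = 28.1 − 29.2 = -1.1
x=8: ŷ = -0.8 + 5·8 = 39.2; r = 42.2 − 39.2 = 3
x=10: ŷ = -0.8 + 5·10 = 49.2; r = 49.8 − 49.2 = 0.6
x=12: ŷ = -0.8 + 5·12 = 59.2; r = 57.7 − 59.2 = -1.5
Largest |r| is 3 at x = 8, residual 3.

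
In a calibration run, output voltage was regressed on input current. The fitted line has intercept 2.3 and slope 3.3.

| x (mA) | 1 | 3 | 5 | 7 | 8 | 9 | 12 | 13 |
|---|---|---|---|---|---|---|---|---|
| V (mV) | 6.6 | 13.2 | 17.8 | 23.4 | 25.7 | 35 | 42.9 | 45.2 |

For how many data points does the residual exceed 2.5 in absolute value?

2

x=1: V̂ = 2.3 + 3.3·1 = 5.6; r = 6.6 − 5.6 = 1
x=3: V̂ = 2.3 + 3.3·3 = 12.2; r = 13.2 − 12.2 = 1
x=5: V̂ = 2.3 + 3.3·5 = 18.8; r = 17.8 − 18.8 = -1
x=7: V̂ = 2.3 + 3.3·7 = 25.4; r = 23.4 − 25.4 = -2
x=8: V̂ = 2.3 + 3.3·8 = 28.7; r = 25.7 − 28.7 = -3
x=9: V̂ = 2.3 + 3.3·9 = 32; r = 35 − 32 = 3
x=12: V̂ = 2.3 + 3.3·12 = 41.9; r = 42.9 − 41.9 = 1
x=13: V̂ = 2.3 + 3.3·13 = 45.2; r = 45.2 − 45.2 = 0
|r| > 2.5: x=8 (|r|=3), x=9 (|r|=3) → 2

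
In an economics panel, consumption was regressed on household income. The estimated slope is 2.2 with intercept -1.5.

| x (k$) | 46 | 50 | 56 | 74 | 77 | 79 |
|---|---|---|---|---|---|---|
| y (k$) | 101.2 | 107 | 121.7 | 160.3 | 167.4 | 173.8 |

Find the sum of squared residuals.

x=46: ŷ = -1.5 + 2.2·46 = 99.7; r = 101.2 − 99.7 = 1.5
x=50: ŷ = -1.5 + 2.2·50 = 108.5; r = 107 − 108.5 = -1.5
x=56: ŷ = -1.5 + 2.2·56 = 121.7; r = 121.7 − 121.7 = 0
x=74: ŷ = -1.5 + 2.2·74 = 161.3; r = 160.3 − 161.3 = -1
x=77: ŷ = -1.5 + 2.2·77 = 167.9; r = 167.4 − 167.9 = -0.5
x=79: ŷ = -1.5 + 2.2·79 = 172.3; r = 173.8 − 172.3 = 1.5
SSE = 2.25 + 2.25 + 0 + 1 + 0.25 + 2.25 = 8

SSE = 8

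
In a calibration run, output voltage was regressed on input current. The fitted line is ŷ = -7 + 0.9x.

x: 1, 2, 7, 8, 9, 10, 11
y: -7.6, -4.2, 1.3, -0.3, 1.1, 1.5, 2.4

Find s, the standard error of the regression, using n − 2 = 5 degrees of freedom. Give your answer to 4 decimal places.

s = 1.2649

x=1: ŷ = -7 + 0.9·1 = -6.1; e = -7.6 − (-6.1) = -1.5
x=2: ŷ = -7 + 0.9·2 = -5.2; e = -4.2 − (-5.2) = 1
x=7: ŷ = -7 + 0.9·7 = -0.7; e = 1.3 − (-0.7) = 2
x=8: ŷ = -7 + 0.9·8 = 0.2; e = -0.3 − 0.2 = -0.5
x=9: ŷ = -7 + 0.9·9 = 1.1; e = 1.1 − 1.1 = 0
x=10: ŷ = -7 + 0.9·10 = 2; e = 1.5 − 2 = -0.5
x=11: ŷ = -7 + 0.9·11 = 2.9; e = 2.4 − 2.9 = -0.5
SSE = 2.25 + 1 + 4 + 0.25 + 0 + 0.25 + 0.25 = 8
s = √(8/5) = √1.6 ≈ 1.2649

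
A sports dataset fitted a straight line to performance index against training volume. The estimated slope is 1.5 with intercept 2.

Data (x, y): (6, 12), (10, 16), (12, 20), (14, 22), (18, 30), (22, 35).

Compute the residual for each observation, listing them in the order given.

x=6: ŷ = 2 + 1.5·6 = 11; r = 12 − 11 = 1
x=10: ŷ = 2 + 1.5·10 = 17; r = 16 − 17 = -1
x=12: ŷ = 2 + 1.5·12 = 20; r = 20 − 20 = 0
x=14: ŷ = 2 + 1.5·14 = 23; r = 22 − 23 = -1
x=18: ŷ = 2 + 1.5·18 = 29; r = 30 − 29 = 1
x=22: ŷ = 2 + 1.5·22 = 35; r = 35 − 35 = 0

1, -1, 0, -1, 1, 0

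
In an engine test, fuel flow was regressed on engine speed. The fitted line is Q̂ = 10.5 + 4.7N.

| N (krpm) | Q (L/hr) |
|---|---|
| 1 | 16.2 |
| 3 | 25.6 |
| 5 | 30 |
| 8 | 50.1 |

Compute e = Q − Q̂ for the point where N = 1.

e = 1

Q̂ = 10.5 + 4.7·1 = 15.2
e = 16.2 − 15.2 = 1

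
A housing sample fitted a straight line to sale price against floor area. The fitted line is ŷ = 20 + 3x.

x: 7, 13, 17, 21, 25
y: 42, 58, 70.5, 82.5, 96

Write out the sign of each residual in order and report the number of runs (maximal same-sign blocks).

3 runs

x=7: ŷ = 20 + 3·7 = 41; r = 42 − 41 = 1
x=13: ŷ = 20 + 3·13 = 59; r = 58 − 59 = -1
x=17: ŷ = 20 + 3·17 = 71; r = 70.5 − 71 = -0.5
x=21: ŷ = 20 + 3·21 = 83; r = 82.5 − 83 = -0.5
x=25: ŷ = 20 + 3·25 = 95; r = 96 − 95 = 1
Signs: + − − − +
Runs: +×1, −×3, +×1 → 3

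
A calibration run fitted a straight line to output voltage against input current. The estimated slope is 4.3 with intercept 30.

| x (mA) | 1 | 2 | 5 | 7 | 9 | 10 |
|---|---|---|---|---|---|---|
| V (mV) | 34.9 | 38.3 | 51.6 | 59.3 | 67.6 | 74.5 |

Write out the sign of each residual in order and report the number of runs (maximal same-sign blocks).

5 runs

x=1: ŷ = 30 + 4.3·1 = 34.3; r = 34.9 − 34.3 = 0.6
x=2: ŷ = 30 + 4.3·2 = 38.6; r = 38.3 − 38.6 = -0.3
x=5: ŷ = 30 + 4.3·5 = 51.5; r = 51.6 − 51.5 = 0.1
x=7: ŷ = 30 + 4.3·7 = 60.1; r = 59.3 − 60.1 = -0.8
x=9: ŷ = 30 + 4.3·9 = 68.7; r = 67.6 − 68.7 = -1.1
x=10: ŷ = 30 + 4.3·10 = 73; r = 74.5 − 73 = 1.5
Signs: + − + − − +
Runs: +×1, −×1, +×1, −×2, +×1 → 5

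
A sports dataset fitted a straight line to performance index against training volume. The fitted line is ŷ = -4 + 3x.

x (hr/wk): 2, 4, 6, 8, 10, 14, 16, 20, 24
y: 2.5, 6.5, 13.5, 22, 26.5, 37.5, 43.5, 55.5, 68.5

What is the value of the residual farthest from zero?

x=2: ŷ = -4 + 3·2 = 2; r = 2.5 − 2 = 0.5
x=4: ŷ = -4 + 3·4 = 8; r = 6.5 − 8 = -1.5
x=6: ŷ = -4 + 3·6 = 14; r = 13.5 − 14 = -0.5
x=8: ŷ = -4 + 3·8 = 20; r = 22 − 20 = 2
x=10: ŷ = -4 + 3·10 = 26; r = 26.5 − 26 = 0.5
x=14: ŷ = -4 + 3·14 = 38; r = 37.5 − 38 = -0.5
x=16: ŷ = -4 + 3·16 = 44; r = 43.5 − 44 = -0.5
x=20: ŷ = -4 + 3·20 = 56; r = 55.5 − 56 = -0.5
x=24: ŷ = -4 + 3·24 = 68; r = 68.5 − 68 = 0.5
Largest |r| is 2 at x = 8, residual 2.

r = 2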